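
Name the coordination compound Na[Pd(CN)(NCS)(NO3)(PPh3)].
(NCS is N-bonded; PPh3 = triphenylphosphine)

The 1 sodium counter-ion carries a total charge of +1, so each complex ion is 1−.
Ligand charges: 1×cyano (-1 each), 1×isothiocyanato (-1 each), 1×nitrato (-1 each), 1×triphenylphosphine (neutral); total -3. So Pd + (-3) = 1−, giving Pd = +2.
The complex ion is anionic, so palladium takes the -ate form palladate(II).

sodium cyanoisothiocyanatonitrato(triphenylphosphine)palladate(II)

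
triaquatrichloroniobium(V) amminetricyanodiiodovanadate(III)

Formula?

[NbCl3(H2O)3][V(CN)3I2(NH3)]

Cation [Nb…]: ligand charges -3, Nb(V) ⇒ ion charge 2+.
Anion [V…]: ligand charges -5, V(III) ⇒ ion charge 2−.
One 2+ cation balances one 2− anion.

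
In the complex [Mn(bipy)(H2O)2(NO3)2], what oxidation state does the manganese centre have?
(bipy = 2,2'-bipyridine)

+2

No counter-ion: the bracketed complex is neutral.
Ligand charges: 2×NO3 = -2; 1×bipy neutral; 2×H2O neutral; sum -2.
Mn + (-2) = 0 ⇒ Mn is +2.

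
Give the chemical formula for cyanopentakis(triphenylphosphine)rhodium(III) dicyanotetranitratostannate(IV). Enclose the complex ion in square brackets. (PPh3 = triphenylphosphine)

[Rh(CN)(PPh3)5][Sn(CN)2(NO3)4]

Cation [Rh…]: ligand charges -1, Rh(III) ⇒ ion charge 2+.
Anion [Sn…]: ligand charges -6, Sn(IV) ⇒ ion charge 2−.
One 2+ cation balances one 2− anion.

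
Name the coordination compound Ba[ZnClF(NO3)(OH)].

barium chlorofluorohydroxonitratozincate(II)

The 1 barium counter-ion carries a total charge of +2, so each complex ion is 2−.
Ligand charges: 1×fluoro (-1 each), 1×hydroxo (-1 each), 1×chloro (-1 each), 1×nitrato (-1 each); total -4. So Zn + (-4) = 2−, giving Zn = +2.
Ligands are named alphabetically: chloro before fluoro before hydroxo before nitrato.
The complex ion is anionic, so zinc takes the -ate form zincate(II).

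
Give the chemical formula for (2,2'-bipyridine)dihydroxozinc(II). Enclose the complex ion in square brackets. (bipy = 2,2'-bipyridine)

[Zn(bipy)(OH)2]

Ligands: 2 hydroxo (OH, -1), 1 2,2'-bipyridine (bipy, neutral). Ligand charge sum = -2.
With Zn in oxidation state +2, the complex ion is [Zn...].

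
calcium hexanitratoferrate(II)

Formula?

Ligands: 6 nitrato (NO3, -1). Ligand charge sum = -6.
Charge balance with calcium (+2) requires 1 complex ion per 2 calcium.

Ca2[Fe(NO3)6]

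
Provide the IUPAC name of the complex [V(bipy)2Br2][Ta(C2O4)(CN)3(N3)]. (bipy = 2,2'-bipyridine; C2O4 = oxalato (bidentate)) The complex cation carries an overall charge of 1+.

bis(2,2'-bipyridine)dibromovanadium(III) azidotricyanooxalatotantalate(V)

Both ions are complex: the cation is named first with the plain metal name, the anion second with the -ate form; each ion's ligands are alphabetised independently.
The complex cation is given as 1+; its ligand charges sum to -2, so V = +3.
A 1:1 salt means the anion carries the equal and opposite charge, 1−.
Anion: ligand charges sum to -6; for the ion to be 1−, Ta = +5.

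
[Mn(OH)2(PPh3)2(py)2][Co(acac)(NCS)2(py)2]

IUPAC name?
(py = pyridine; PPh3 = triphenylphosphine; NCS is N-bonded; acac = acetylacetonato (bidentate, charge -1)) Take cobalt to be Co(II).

Co is given as +2; the anion's ligand charges sum to -3, so the complex anion is 1−.
A 1:1 salt means the cation carries the equal and opposite charge, 1+.
Cation: ligand charges sum to -2; for the ion to be 1+, Mn = +3.

dihydroxobis(pyridine)bis(triphenylphosphine)manganese(III) (acetylacetonato)diisothiocyanatobis(pyridine)cobaltate(II)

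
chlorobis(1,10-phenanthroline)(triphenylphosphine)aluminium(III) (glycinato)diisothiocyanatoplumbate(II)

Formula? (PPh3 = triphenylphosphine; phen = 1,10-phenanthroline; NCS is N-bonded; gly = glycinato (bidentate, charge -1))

[AlCl(phen)2(PPh3)][Pb(gly)(NCS)2]2

Cation [Al…]: ligand charges -1, Al(III) ⇒ ion charge 2+.
Anion [Pb…]: ligand charges -3, Pb(II) ⇒ ion charge 1−.
One 2+ cation requires 2 of the 1− anion.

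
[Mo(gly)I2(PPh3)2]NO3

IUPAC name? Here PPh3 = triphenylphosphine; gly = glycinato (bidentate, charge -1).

(glycinato)diiodobis(triphenylphosphine)molybdenum(IV) nitrate

The 1 nitrate counter-ion carries a total charge of -1, so each complex ion is 1+.
Ligand charges: 2×triphenylphosphine (neutral), 1×glycinato (-1 each), 2×iodo (-1 each); total -3. So Mo + (-3) = 1+, giving Mo = +4.
Ligands are named alphabetically: glycinato before iodo before triphenylphosphine.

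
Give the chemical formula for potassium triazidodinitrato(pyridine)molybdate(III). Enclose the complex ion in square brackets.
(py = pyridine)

K2[Mo(N3)3(NO3)2(py)]

Ligands: 2 nitrato (NO3, -1), 1 pyridine (py, neutral), 3 azido (N3, -1). Ligand charge sum = -5.
With Mo in oxidation state +3, the complex ion is [Mo...]^2−.
Charge balance with potassium (+1) requires 1 complex ion per 2 potassium.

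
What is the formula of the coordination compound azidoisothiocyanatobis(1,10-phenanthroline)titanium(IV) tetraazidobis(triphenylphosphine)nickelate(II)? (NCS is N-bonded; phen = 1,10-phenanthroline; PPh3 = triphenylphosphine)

[Ti(N3)(NCS)(phen)2][Ni(N3)4(PPh3)2]

Cation [Ti…]: ligand charges -2, Ti(IV) ⇒ ion charge 2+.
Anion [Ni…]: ligand charges -4, Ni(II) ⇒ ion charge 2−.
One 2+ cation balances one 2− anion.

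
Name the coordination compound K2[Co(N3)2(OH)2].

potassium diazidodihydroxocobaltate(II)

The 2 potassium counter-ions carry a total charge of +2, so each complex ion is 2−.
Ligand charges: 2×azido (-1 each), 2×hydroxo (-1 each); total -4. So Co + (-4) = 2−, giving Co = +2.
The complex ion is anionic, so cobalt takes the -ate form cobaltate(II).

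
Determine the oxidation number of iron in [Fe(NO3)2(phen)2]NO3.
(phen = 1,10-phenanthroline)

+3

1 nitrate outside the brackets (-1 each) → the complex ion is 1+.
Ligand charges: 2×NO3 = -2; 2×phen neutral; sum -2.
Fe + (-2) = 1+ ⇒ Fe is +3.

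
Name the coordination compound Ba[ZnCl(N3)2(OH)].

barium diazidochlorohydroxozincate(II)

The 1 barium counter-ion carries a total charge of +2, so each complex ion is 2−.
Ligand charges: 1×chloro (-1 each), 1×hydroxo (-1 each), 2×azido (-1 each); total -4. So Zn + (-4) = 2−, giving Zn = +2.
Ligands are named alphabetically: azido before chloro before hydroxo.
The complex ion is anionic, so zinc takes the -ate form zincate(II).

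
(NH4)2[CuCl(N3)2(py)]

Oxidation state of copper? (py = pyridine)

2 ammonium outside the brackets (+1 each) → the complex ion is 2−.
Ligand charges: 2×N3 = -2; 1×py neutral; 1×Cl = -1; sum -3.
Cu + (-3) = 2− ⇒ Cu is +1.

+1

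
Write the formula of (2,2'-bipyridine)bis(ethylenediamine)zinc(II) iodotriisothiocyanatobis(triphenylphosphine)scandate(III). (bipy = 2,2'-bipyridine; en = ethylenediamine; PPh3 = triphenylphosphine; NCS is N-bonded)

[Zn(bipy)(en)2][ScI(NCS)3(PPh3)2]2

Cation [Zn…]: ligand charges 0, Zn(II) ⇒ ion charge 2+.
Anion [Sc…]: ligand charges -4, Sc(III) ⇒ ion charge 1−.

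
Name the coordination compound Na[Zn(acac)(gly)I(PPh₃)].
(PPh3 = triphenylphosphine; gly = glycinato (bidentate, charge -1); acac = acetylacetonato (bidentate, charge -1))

sodium (acetylacetonato)(glycinato)iodo(triphenylphosphine)zincate(II)

The 1 sodium counter-ion carries a total charge of +1, so each complex ion is 1−.
Ligand charges: 1×iodo (-1 each), 1×triphenylphosphine (neutral), 1×glycinato (-1 each), 1×acetylacetonato (-1 each); total -3. So Zn + (-3) = 1−, giving Zn = +2.
The complex ion is anionic, so zinc takes the -ate form zincate(II).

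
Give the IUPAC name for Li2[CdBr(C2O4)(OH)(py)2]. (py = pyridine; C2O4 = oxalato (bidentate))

lithium bromohydroxooxalatobis(pyridine)cadmate(II)

The 2 lithium counter-ions carry a total charge of +2, so each complex ion is 2−.
Ligand charges: 1×bromo (-1 each), 1×hydroxo (-1 each), 2×pyridine (neutral), 1×oxalato (-2 each); total -4. So Cd + (-4) = 2−, giving Cd = +2.
Ligands are named alphabetically: bromo before hydroxo before oxalato before pyridine.
The complex ion is anionic, so cadmium takes the -ate form cadmate(II).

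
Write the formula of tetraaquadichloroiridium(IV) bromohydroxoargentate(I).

Cation [Ir…]: ligand charges -2, Ir(IV) ⇒ ion charge 2+.
Anion [Ag…]: ligand charges -2, Ag(I) ⇒ ion charge 1−.

[IrCl2(H2O)4][AgBr(OH)]2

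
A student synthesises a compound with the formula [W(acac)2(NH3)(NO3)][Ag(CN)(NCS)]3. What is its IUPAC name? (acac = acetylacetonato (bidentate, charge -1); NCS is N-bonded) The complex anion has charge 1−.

bis(acetylacetonato)amminenitratotungsten(VI) cyanoisothiocyanatoargentate(I)

Both ions are complex: the cation is named first with the plain metal name, the anion second with the -ate form; each ion's ligands are alphabetised independently.
The complex anion is given as 1−; its ligand charges sum to -2, so Ag = +1.
With 3 anions per cation, the cation must be 3×1 = 3+.
Cation: ligand charges sum to -3; for the ion to be 3+, W = +6.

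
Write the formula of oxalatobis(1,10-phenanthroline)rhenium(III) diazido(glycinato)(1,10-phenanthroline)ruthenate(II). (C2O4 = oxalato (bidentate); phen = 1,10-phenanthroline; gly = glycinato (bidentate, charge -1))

Cation [Re…]: ligand charges -2, Re(III) ⇒ ion charge 1+.
Anion [Ru…]: ligand charges -3, Ru(II) ⇒ ion charge 1−.

[Re(C2O4)(phen)2][Ru(gly)(N3)2(phen)]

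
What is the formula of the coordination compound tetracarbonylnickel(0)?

[Ni(CO)4]

Ligands: 4 carbonyl (CO, neutral). Ligand charge sum = 0.
With Ni in oxidation state 0, the complex ion is [Ni...].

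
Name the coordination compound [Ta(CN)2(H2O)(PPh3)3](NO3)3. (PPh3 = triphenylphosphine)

aquadicyanotris(triphenylphosphine)tantalum(V) nitrate

The 3 nitrate counter-ions carry a total charge of -3, so each complex ion is 3+.
Ligand charges: 2×cyano (-1 each), 1×aqua (neutral), 3×triphenylphosphine (neutral); total -2. So Ta + (-2) = 3+, giving Ta = +5.
Ligands are named alphabetically: aqua before cyano before triphenylphosphine.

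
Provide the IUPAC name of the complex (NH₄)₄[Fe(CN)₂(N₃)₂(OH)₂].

The 4 ammonium counter-ions carry a total charge of +4, so each complex ion is 4−.
Ligand charges: 2×cyano (-1 each), 2×azido (-1 each), 2×hydroxo (-1 each); total -6. So Fe + (-6) = 4−, giving Fe = +2.
Ligands are named alphabetically: azido before cyano before hydroxo.
The complex ion is anionic, so iron takes the -ate form ferrate(II).

ammonium diazidodicyanodihydroxoferrate(II)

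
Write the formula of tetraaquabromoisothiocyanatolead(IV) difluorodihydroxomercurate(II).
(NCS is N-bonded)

Cation [Pb…]: ligand charges -2, Pb(IV) ⇒ ion charge 2+.
Anion [Hg…]: ligand charges -4, Hg(II) ⇒ ion charge 2−.
One 2+ cation balances one 2− anion.

[PbBr(H2O)4(NCS)][HgF2(OH)2]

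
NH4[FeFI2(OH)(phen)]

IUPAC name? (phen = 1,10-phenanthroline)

ammonium fluorohydroxodiiodo(1,10-phenanthroline)ferrate(III)

The 1 ammonium counter-ion carries a total charge of +1, so each complex ion is 1−.
Ligand charges: 1×hydroxo (-1 each), 1×1,10-phenanthroline (neutral), 2×iodo (-1 each), 1×fluoro (-1 each); total -4. So Fe + (-4) = 1−, giving Fe = +3.
The complex ion is anionic, so iron takes the -ate form ferrate(III).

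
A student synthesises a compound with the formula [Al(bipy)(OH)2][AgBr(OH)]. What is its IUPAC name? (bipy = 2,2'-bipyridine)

Both ions are complex: the cation is named first with the plain metal name, the anion second with the -ate form; each ion's ligands are alphabetised independently.
Aluminium is always +3 in its complexes; the cation's ligand charges sum to -2, so the complex cation is 1+.
A 1:1 salt means the anion carries the equal and opposite charge, 1−.
Anion: ligand charges sum to -2; for the ion to be 1−, Ag = +1.

(2,2'-bipyridine)dihydroxoaluminium(III) bromohydroxoargentate(I)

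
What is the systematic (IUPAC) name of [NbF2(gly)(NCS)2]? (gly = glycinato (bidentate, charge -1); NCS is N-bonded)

difluoro(glycinato)diisothiocyanatoniobium(V)

There is no counter-ion, so the complex is neutral overall.
Ligand charges: 1×glycinato (-1 each), 2×isothiocyanato (-1 each), 2×fluoro (-1 each); total -5. So Nb + (-5) = 0, giving Nb = +5.
Ligands are named alphabetically: fluoro before glycinato before isothiocyanato.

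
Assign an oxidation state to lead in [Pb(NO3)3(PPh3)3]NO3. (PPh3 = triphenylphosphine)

1 nitrate outside the brackets (-1 each) → the complex ion is 1+.
Ligand charges: 3×NO3 = -3; 3×PPh3 neutral; sum -3.
Pb + (-3) = 1+ ⇒ Pb is +4.

+4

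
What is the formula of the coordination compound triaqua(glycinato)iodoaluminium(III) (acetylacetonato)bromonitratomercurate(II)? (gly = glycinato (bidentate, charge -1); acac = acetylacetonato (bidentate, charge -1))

Cation [Al…]: ligand charges -2, Al(III) ⇒ ion charge 1+.
Anion [Hg…]: ligand charges -3, Hg(II) ⇒ ion charge 1−.

[Al(gly)(H2O)3I][Hg(acac)Br(NO3)]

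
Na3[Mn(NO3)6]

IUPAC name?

The 3 sodium counter-ions carry a total charge of +3, so each complex ion is 3−.
Ligand charges: 6×nitrato (-1 each); total -6. So Mn + (-6) = 3−, giving Mn = +3.
The complex ion is anionic, so manganese takes the -ate form manganate(III).

sodium hexanitratomanganate(III)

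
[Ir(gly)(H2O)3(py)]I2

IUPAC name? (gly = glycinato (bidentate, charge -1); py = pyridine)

triaqua(glycinato)(pyridine)iridium(III) iodide

The 2 iodide counter-ions carry a total charge of -2, so each complex ion is 2+.
Ligand charges: 3×aqua (neutral), 1×glycinato (-1 each), 1×pyridine (neutral); total -1. So Ir + (-1) = 2+, giving Ir = +3.
Ligands are named alphabetically: aqua before glycinato before pyridine.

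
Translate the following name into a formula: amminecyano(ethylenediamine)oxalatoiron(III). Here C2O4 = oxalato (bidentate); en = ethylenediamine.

Ligands: 1 oxalato (C2O4, -2), 1 ethylenediamine (en, neutral), 1 ammine (NH3, neutral), 1 cyano (CN, -1). Ligand charge sum = -3.
With Fe in oxidation state +3, the complex ion is [Fe...].

[Fe(C2O4)(CN)(en)(NH3)]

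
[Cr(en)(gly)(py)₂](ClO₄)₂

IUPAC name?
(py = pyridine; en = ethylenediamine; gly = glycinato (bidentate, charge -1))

The 2 perchlorate counter-ions carry a total charge of -2, so each complex ion is 2+.
Ligand charges: 2×pyridine (neutral), 1×ethylenediamine (neutral), 1×glycinato (-1 each); total -1. So Cr + (-1) = 2+, giving Cr = +3.
Ligands are named alphabetically: ethylenediamine before glycinato before pyridine.

(ethylenediamine)(glycinato)bis(pyridine)chromium(III) perchlorate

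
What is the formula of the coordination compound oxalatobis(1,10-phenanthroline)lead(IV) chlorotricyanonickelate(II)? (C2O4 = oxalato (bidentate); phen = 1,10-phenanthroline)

Cation [Pb…]: ligand charges -2, Pb(IV) ⇒ ion charge 2+.
Anion [Ni…]: ligand charges -4, Ni(II) ⇒ ion charge 2−.
One 2+ cation balances one 2− anion.

[Pb(C2O4)(phen)2][NiCl(CN)3]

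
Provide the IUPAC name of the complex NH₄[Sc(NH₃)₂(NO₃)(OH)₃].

The 1 ammonium counter-ion carries a total charge of +1, so each complex ion is 1−.
Ligand charges: 3×hydroxo (-1 each), 2×ammine (neutral), 1×nitrato (-1 each); total -4. So Sc + (-4) = 1−, giving Sc = +3.
The complex ion is anionic, so scandium takes the -ate form scandate(III).

ammonium diamminetrihydroxonitratoscandate(III)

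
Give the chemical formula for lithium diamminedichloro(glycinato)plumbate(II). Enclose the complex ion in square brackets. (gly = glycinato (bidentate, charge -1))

Ligands: 2 chloro (Cl, -1), 2 ammine (NH3, neutral), 1 glycinato (gly, -1). Ligand charge sum = -3.
With Pb in oxidation state +2, the complex ion is [Pb...]^1−.
Charge balance with lithium (+1) requires 1 complex ion per 1 lithium.

Li[PbCl2(gly)(NH3)2]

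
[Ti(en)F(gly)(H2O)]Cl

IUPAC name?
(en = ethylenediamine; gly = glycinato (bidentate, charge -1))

The 1 chloride counter-ion carries a total charge of -1, so each complex ion is 1+.
Ligand charges: 1×aqua (neutral), 1×ethylenediamine (neutral), 1×glycinato (-1 each), 1×fluoro (-1 each); total -2. So Ti + (-2) = 1+, giving Ti = +3.
Ligands are named alphabetically: aqua before ethylenediamine before fluoro before glycinato.

aqua(ethylenediamine)fluoro(glycinato)titanium(III) chloride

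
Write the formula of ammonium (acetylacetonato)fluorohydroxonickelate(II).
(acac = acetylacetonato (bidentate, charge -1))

NH4[Ni(acac)F(OH)]

Ligands: 1 fluoro (F, -1), 1 acetylacetonato (acac, -1), 1 hydroxo (OH, -1). Ligand charge sum = -3.
With Ni in oxidation state +2, the complex ion is [Ni...]^1−.
Charge balance with ammonium (+1) requires 1 complex ion per 1 ammonium.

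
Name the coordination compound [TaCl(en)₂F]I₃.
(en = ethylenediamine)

The 3 iodide counter-ions carry a total charge of -3, so each complex ion is 3+.
Ligand charges: 2×ethylenediamine (neutral), 1×fluoro (-1 each), 1×chloro (-1 each); total -2. So Ta + (-2) = 3+, giving Ta = +5.
Ligands are named alphabetically: chloro before ethylenediamine before fluoro.

chlorobis(ethylenediamine)fluorotantalum(V) iodide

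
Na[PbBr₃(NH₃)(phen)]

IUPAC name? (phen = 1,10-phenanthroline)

The 1 sodium counter-ion carries a total charge of +1, so each complex ion is 1−.
Ligand charges: 1×ammine (neutral), 1×1,10-phenanthroline (neutral), 3×bromo (-1 each); total -3. So Pb + (-3) = 1−, giving Pb = +2.
Ligands are named alphabetically: ammine before bromo before phenanthroline.
The complex ion is anionic, so lead takes the -ate form plumbate(II).

sodium amminetribromo(1,10-phenanthroline)plumbate(II)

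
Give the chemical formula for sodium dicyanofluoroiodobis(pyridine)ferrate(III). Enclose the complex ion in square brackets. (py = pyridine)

Na[Fe(CN)2FI(py)2]

Ligands: 1 fluoro (F, -1), 2 pyridine (py, neutral), 2 cyano (CN, -1), 1 iodo (I, -1). Ligand charge sum = -4.
Charge balance with sodium (+1) requires 1 complex ion per 1 sodium.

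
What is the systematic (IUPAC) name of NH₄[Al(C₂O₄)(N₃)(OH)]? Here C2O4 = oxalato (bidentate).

The 1 ammonium counter-ion carries a total charge of +1, so each complex ion is 1−.
Ligand charges: 1×azido (-1 each), 1×oxalato (-2 each), 1×hydroxo (-1 each); total -4. So Al + (-4) = 1−, giving Al = +3.
Ligands are named alphabetically: azido before hydroxo before oxalato.
The complex ion is anionic, so aluminium takes the -ate form aluminate(III).

ammonium azidohydroxooxalatoaluminate(III)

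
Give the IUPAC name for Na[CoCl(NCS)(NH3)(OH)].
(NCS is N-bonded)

sodium amminechlorohydroxoisothiocyanatocobaltate(II)

The 1 sodium counter-ion carries a total charge of +1, so each complex ion is 1−.
Ligand charges: 1×isothiocyanato (-1 each), 1×chloro (-1 each), 1×hydroxo (-1 each), 1×ammine (neutral); total -3. So Co + (-3) = 1−, giving Co = +2.
The complex ion is anionic, so cobalt takes the -ate form cobaltate(II).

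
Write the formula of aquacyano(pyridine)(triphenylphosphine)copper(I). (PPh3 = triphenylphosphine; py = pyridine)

[Cu(CN)(H2O)(PPh3)(py)]

Ligands: 1 cyano (CN, -1), 1 triphenylphosphine (PPh3, neutral), 1 aqua (H2O, neutral), 1 pyridine (py, neutral). Ligand charge sum = -1.
With Cu in oxidation state +1, the complex ion is [Cu...].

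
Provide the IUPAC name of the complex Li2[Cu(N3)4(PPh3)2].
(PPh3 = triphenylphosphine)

lithium tetraazidobis(triphenylphosphine)cuprate(II)

The 2 lithium counter-ions carry a total charge of +2, so each complex ion is 2−.
Ligand charges: 4×azido (-1 each), 2×triphenylphosphine (neutral); total -4. So Cu + (-4) = 2−, giving Cu = +2.
Ligands are named alphabetically: azido before triphenylphosphine.
The complex ion is anionic, so copper takes the -ate form cuprate(II).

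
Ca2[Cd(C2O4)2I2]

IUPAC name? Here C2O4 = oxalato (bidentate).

The 2 calcium counter-ions carry a total charge of +4, so each complex ion is 4−.
Ligand charges: 2×iodo (-1 each), 2×oxalato (-2 each); total -6. So Cd + (-6) = 4−, giving Cd = +2.
Ligands are named alphabetically: iodo before oxalato.
The complex ion is anionic, so cadmium takes the -ate form cadmate(II).

calcium diiododioxalatocadmate(II)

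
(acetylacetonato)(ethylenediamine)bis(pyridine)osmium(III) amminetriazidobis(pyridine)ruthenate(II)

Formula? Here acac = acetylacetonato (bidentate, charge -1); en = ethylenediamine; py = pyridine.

[Os(acac)(en)(py)2][Ru(N3)3(NH3)(py)2]2

Cation [Os…]: ligand charges -1, Os(III) ⇒ ion charge 2+.
Anion [Ru…]: ligand charges -3, Ru(II) ⇒ ion charge 1−.
One 2+ cation requires 2 of the 1− anion.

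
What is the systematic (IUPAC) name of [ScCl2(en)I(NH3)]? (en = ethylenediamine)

amminedichloro(ethylenediamine)iodoscandium(III)

There is no counter-ion, so the complex is neutral overall.
Ligand charges: 1×ethylenediamine (neutral), 2×chloro (-1 each), 1×ammine (neutral), 1×iodo (-1 each); total -3. So Sc + (-3) = 0, giving Sc = +3.
Ligands are named alphabetically: ammine before chloro before ethylenediamine before iodo.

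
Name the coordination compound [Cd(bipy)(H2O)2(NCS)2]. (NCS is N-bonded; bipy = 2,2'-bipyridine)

diaqua(2,2'-bipyridine)diisothiocyanatocadmium(II)

There is no counter-ion, so the complex is neutral overall.
Ligand charges: 2×isothiocyanato (-1 each), 2×aqua (neutral), 1×2,2'-bipyridine (neutral); total -2. So Cd + (-2) = 0, giving Cd = +2.
Ligands are named alphabetically: aqua before bipyridine before isothiocyanato.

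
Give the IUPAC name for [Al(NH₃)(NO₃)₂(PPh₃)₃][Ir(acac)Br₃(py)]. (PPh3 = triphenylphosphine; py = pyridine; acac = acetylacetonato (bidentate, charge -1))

amminedinitratotris(triphenylphosphine)aluminium(III) (acetylacetonato)tribromo(pyridine)iridate(III)

Both ions are complex: the cation is named first with the plain metal name, the anion second with the -ate form; each ion's ligands are alphabetised independently.
Aluminium is always +3 in its complexes; the cation's ligand charges sum to -2, so the complex cation is 1+.
A 1:1 salt means the anion carries the equal and opposite charge, 1−.
Anion: ligand charges sum to -4; for the ion to be 1−, Ir = +3.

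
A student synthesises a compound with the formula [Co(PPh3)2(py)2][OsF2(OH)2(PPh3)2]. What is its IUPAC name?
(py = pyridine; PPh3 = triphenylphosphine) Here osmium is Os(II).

Os is given as +2; the anion's ligand charges sum to -4, so the complex anion is 2−.
A 1:1 salt means the cation carries the equal and opposite charge, 2+.
Cation: ligand charges sum to 0; for the ion to be 2+, Co = +2.

bis(pyridine)bis(triphenylphosphine)cobalt(II) difluorodihydroxobis(triphenylphosphine)osmate(II)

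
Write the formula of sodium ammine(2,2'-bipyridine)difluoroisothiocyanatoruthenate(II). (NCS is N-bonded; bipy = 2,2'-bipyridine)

Ligands: 1 ammine (NH3, neutral), 1 isothiocyanato (NCS, -1), 2 fluoro (F, -1), 1 2,2'-bipyridine (bipy, neutral). Ligand charge sum = -3.
With Ru in oxidation state +2, the complex ion is [Ru...]^1−.
Charge balance with sodium (+1) requires 1 complex ion per 1 sodium.

Na[Ru(bipy)F2(NCS)(NH3)]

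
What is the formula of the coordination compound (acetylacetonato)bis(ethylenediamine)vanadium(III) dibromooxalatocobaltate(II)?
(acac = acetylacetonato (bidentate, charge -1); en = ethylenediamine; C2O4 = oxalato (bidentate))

[V(acac)(en)2][CoBr2(C2O4)]

Cation [V…]: ligand charges -1, V(III) ⇒ ion charge 2+.
Anion [Co…]: ligand charges -4, Co(II) ⇒ ion charge 2−.
One 2+ cation balances one 2− anion.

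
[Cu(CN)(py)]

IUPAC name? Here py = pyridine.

There is no counter-ion, so the complex is neutral overall.
Ligand charges: 1×pyridine (neutral), 1×cyano (-1 each); total -1. So Cu + (-1) = 0, giving Cu = +1.
Ligands are named alphabetically: cyano before pyridine.

cyano(pyridine)copper(I)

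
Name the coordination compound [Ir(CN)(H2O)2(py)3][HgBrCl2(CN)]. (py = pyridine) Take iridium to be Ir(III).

Both ions are complex: the cation is named first with the plain metal name, the anion second with the -ate form; each ion's ligands are alphabetised independently.
Ir is given as +3; the cation's ligand charges sum to -1, so the complex cation is 2+.
A 1:1 salt means the anion carries the equal and opposite charge, 2−.
Anion: ligand charges sum to -4; for the ion to be 2−, Hg = +2.

diaquacyanotris(pyridine)iridium(III) bromodichlorocyanomercurate(II)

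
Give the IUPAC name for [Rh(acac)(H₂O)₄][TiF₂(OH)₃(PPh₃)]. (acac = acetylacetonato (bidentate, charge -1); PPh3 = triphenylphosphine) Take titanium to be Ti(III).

Ti is given as +3; the anion's ligand charges sum to -5, so the complex anion is 2−.
A 1:1 salt means the cation carries the equal and opposite charge, 2+.
Cation: ligand charges sum to -1; for the ion to be 2+, Rh = +3.

(acetylacetonato)tetraaquarhodium(III) difluorotrihydroxo(triphenylphosphine)titanate(III)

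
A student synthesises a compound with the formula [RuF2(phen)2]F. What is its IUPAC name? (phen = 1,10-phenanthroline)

difluorobis(1,10-phenanthroline)ruthenium(III) fluoride

The 1 fluoride counter-ion carries a total charge of -1, so each complex ion is 1+.
Ligand charges: 2×fluoro (-1 each), 2×1,10-phenanthroline (neutral); total -2. So Ru + (-2) = 1+, giving Ru = +3.
Ligands are named alphabetically: fluoro before phenanthroline.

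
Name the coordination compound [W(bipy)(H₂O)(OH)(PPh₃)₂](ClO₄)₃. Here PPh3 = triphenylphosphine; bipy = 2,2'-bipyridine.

The 3 perchlorate counter-ions carry a total charge of -3, so each complex ion is 3+.
Ligand charges: 2×triphenylphosphine (neutral), 1×hydroxo (-1 each), 1×2,2'-bipyridine (neutral), 1×aqua (neutral); total -1. So W + (-1) = 3+, giving W = +4.
Ligands are named alphabetically: aqua before bipyridine before hydroxo before triphenylphosphine.

aqua(2,2'-bipyridine)hydroxobis(triphenylphosphine)tungsten(IV) perchlorate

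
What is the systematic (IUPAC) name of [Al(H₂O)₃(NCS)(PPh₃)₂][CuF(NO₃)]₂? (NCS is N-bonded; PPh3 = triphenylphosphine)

triaquaisothiocyanatobis(triphenylphosphine)aluminium(III) fluoronitratocuprate(I)

Both ions are complex: the cation is named first with the plain metal name, the anion second with the -ate form; each ion's ligands are alphabetised independently.
Aluminium is always +3 in its complexes; the cation's ligand charges sum to -1, so the complex cation is 2+.
With 2 anions per cation, each anion must be 2/2 = 1−.
Anion: ligand charges sum to -2; for the ion to be 1−, Cu = +1.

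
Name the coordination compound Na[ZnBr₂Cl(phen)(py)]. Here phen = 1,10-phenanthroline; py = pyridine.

The 1 sodium counter-ion carries a total charge of +1, so each complex ion is 1−.
Ligand charges: 1×chloro (-1 each), 1×1,10-phenanthroline (neutral), 1×pyridine (neutral), 2×bromo (-1 each); total -3. So Zn + (-3) = 1−, giving Zn = +2.
Ligands are named alphabetically: bromo before chloro before phenanthroline before pyridine.
The complex ion is anionic, so zinc takes the -ate form zincate(II).

sodium dibromochloro(1,10-phenanthroline)(pyridine)zincate(II)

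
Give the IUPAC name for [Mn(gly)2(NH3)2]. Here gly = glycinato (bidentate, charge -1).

diamminebis(glycinato)manganese(II)

There is no counter-ion, so the complex is neutral overall.
Ligand charges: 2×glycinato (-1 each), 2×ammine (neutral); total -2. So Mn + (-2) = 0, giving Mn = +2.
Ligands are named alphabetically: ammine before glycinato.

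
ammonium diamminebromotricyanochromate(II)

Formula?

Ligands: 2 ammine (NH3, neutral), 1 bromo (Br, -1), 3 cyano (CN, -1). Ligand charge sum = -4.
Charge balance with ammonium (+1) requires 1 complex ion per 2 ammonium.

(NH4)2[CrBr(CN)3(NH3)2]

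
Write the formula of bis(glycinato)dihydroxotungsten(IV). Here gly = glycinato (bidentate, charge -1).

Ligands: 2 glycinato (gly, -1), 2 hydroxo (OH, -1). Ligand charge sum = -4.
With W in oxidation state +4, the complex ion is [W...].

[W(gly)2(OH)2]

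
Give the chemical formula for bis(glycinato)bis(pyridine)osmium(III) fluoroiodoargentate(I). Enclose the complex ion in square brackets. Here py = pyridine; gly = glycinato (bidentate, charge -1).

Cation [Os…]: ligand charges -2, Os(III) ⇒ ion charge 1+.
Anion [Ag…]: ligand charges -2, Ag(I) ⇒ ion charge 1−.
One 1+ cation balances one 1− anion.

[Os(gly)2(py)2][AgFI]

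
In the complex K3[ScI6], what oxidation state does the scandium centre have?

+3

3 potassium outside the brackets (+1 each) → the complex ion is 3−.
Ligand charges: 6×I = -6; sum -6.
Sc + (-6) = 3− ⇒ Sc is +3.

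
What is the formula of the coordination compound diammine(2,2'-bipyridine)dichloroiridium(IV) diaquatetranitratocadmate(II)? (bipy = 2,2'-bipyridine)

[Ir(bipy)Cl2(NH3)2][Cd(H2O)2(NO3)4]

Cation [Ir…]: ligand charges -2, Ir(IV) ⇒ ion charge 2+.
Anion [Cd…]: ligand charges -4, Cd(II) ⇒ ion charge 2−.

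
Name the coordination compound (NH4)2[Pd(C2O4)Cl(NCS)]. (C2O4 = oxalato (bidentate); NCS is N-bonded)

ammonium chloroisothiocyanatooxalatopalladate(II)

The 2 ammonium counter-ions carry a total charge of +2, so each complex ion is 2−.
Ligand charges: 1×oxalato (-2 each), 1×isothiocyanato (-1 each), 1×chloro (-1 each); total -4. So Pd + (-4) = 2−, giving Pd = +2.
Ligands are named alphabetically: chloro before isothiocyanato before oxalato.
The complex ion is anionic, so palladium takes the -ate form palladate(II).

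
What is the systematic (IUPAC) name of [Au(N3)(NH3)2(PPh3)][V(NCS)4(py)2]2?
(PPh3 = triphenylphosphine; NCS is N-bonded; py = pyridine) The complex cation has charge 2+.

Both ions are complex: the cation is named first with the plain metal name, the anion second with the -ate form; each ion's ligands are alphabetised independently.
The complex cation is given as 2+; its ligand charges sum to -1, so Au = +3.
With 2 anions per cation, each anion must be 2/2 = 1−.
Anion: ligand charges sum to -4; for the ion to be 1−, V = +3.

diammineazido(triphenylphosphine)gold(III) tetraisothiocyanatobis(pyridine)vanadate(III)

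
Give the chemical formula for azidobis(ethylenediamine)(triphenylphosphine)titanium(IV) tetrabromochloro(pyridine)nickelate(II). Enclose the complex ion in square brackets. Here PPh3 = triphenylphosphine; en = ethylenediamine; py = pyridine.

Cation [Ti…]: ligand charges -1, Ti(IV) ⇒ ion charge 3+.
Anion [Ni…]: ligand charges -5, Ni(II) ⇒ ion charge 3−.

[Ti(en)2(N3)(PPh3)][NiBr4Cl(py)]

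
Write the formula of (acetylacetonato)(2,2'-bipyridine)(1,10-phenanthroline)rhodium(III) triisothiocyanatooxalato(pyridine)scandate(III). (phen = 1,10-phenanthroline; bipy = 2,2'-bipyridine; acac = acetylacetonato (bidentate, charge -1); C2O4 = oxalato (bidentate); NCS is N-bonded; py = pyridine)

Cation [Rh…]: ligand charges -1, Rh(III) ⇒ ion charge 2+.
Anion [Sc…]: ligand charges -5, Sc(III) ⇒ ion charge 2−.
One 2+ cation balances one 2− anion.

[Rh(acac)(bipy)(phen)][Sc(C2O4)(NCS)3(py)]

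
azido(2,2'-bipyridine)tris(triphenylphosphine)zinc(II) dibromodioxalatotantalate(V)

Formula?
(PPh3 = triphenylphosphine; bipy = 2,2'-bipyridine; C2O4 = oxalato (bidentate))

[Zn(bipy)(N3)(PPh3)3][TaBr2(C2O4)2]

Cation [Zn…]: ligand charges -1, Zn(II) ⇒ ion charge 1+.
Anion [Ta…]: ligand charges -6, Ta(V) ⇒ ion charge 1−.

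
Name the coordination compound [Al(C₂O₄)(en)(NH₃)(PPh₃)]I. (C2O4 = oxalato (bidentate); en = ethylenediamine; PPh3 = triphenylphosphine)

The 1 iodide counter-ion carries a total charge of -1, so each complex ion is 1+.
Ligand charges: 1×oxalato (-2 each), 1×ammine (neutral), 1×ethylenediamine (neutral), 1×triphenylphosphine (neutral); total -2. So Al + (-2) = 1+, giving Al = +3.
Ligands are named alphabetically: ammine before ethylenediamine before oxalato before triphenylphosphine.

ammine(ethylenediamine)oxalato(triphenylphosphine)aluminium(III) iodide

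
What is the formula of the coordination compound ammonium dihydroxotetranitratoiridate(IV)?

Ligands: 4 nitrato (NO3, -1), 2 hydroxo (OH, -1). Ligand charge sum = -6.
With Ir in oxidation state +4, the complex ion is [Ir...]^2−.
Charge balance with ammonium (+1) requires 1 complex ion per 2 ammonium.

(NH4)2[Ir(NO3)4(OH)2]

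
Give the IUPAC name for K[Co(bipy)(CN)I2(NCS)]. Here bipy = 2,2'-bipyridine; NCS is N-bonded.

potassium (2,2'-bipyridine)cyanodiiodoisothiocyanatocobaltate(III)

The 1 potassium counter-ion carries a total charge of +1, so each complex ion is 1−.
Ligand charges: 1×2,2'-bipyridine (neutral), 1×isothiocyanato (-1 each), 1×cyano (-1 each), 2×iodo (-1 each); total -4. So Co + (-4) = 1−, giving Co = +3.
Ligands are named alphabetically: bipyridine before cyano before iodo before isothiocyanato.
The complex ion is anionic, so cobalt takes the -ate form cobaltate(III).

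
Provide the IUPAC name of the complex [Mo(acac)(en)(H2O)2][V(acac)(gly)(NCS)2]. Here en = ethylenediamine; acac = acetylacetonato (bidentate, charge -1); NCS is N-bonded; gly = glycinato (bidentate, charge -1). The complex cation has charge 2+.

The complex cation is given as 2+; its ligand charges sum to -1, so Mo = +3.
A 1:1 salt means the anion carries the equal and opposite charge, 2−.
Anion: ligand charges sum to -4; for the ion to be 2−, V = +2.

(acetylacetonato)diaqua(ethylenediamine)molybdenum(III) (acetylacetonato)(glycinato)diisothiocyanatovanadate(II)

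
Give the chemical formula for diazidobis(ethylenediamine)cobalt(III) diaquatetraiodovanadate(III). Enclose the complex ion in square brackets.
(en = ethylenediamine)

Cation [Co…]: ligand charges -2, Co(III) ⇒ ion charge 1+.
Anion [V…]: ligand charges -4, V(III) ⇒ ion charge 1−.
One 1+ cation balances one 1− anion.

[Co(en)2(N3)2][V(H2O)2I4]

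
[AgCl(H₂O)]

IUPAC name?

There is no counter-ion, so the complex is neutral overall.
Ligand charges: 1×chloro (-1 each), 1×aqua (neutral); total -1. So Ag + (-1) = 0, giving Ag = +1.
Ligands are named alphabetically: aqua before chloro.

aquachlorosilver(I)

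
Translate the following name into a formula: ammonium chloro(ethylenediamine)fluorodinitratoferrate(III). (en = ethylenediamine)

Ligands: 1 chloro (Cl, -1), 1 fluoro (F, -1), 1 ethylenediamine (en, neutral), 2 nitrato (NO3, -1). Ligand charge sum = -4.
With Fe in oxidation state +3, the complex ion is [Fe...]^1−.
Charge balance with ammonium (+1) requires 1 complex ion per 1 ammonium.

NH4[FeCl(en)F(NO3)2]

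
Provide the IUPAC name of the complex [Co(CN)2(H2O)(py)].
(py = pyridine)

There is no counter-ion, so the complex is neutral overall.
Ligand charges: 2×cyano (-1 each), 1×pyridine (neutral), 1×aqua (neutral); total -2. So Co + (-2) = 0, giving Co = +2.
Ligands are named alphabetically: aqua before cyano before pyridine.

aquadicyano(pyridine)cobalt(II)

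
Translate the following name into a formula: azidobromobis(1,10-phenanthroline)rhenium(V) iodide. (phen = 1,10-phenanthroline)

[ReBr(N3)(phen)2]I3

Ligands: 2 1,10-phenanthroline (phen, neutral), 1 bromo (Br, -1), 1 azido (N3, -1). Ligand charge sum = -2.
With Re in oxidation state +5, the complex ion is [Re...]^3+.
Charge balance with iodide (-1) requires 1 complex ion per 3 iodide.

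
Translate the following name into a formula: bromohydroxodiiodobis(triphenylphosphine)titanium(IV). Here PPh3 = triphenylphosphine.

Ligands: 1 hydroxo (OH, -1), 2 triphenylphosphine (PPh3, neutral), 1 bromo (Br, -1), 2 iodo (I, -1). Ligand charge sum = -4.
With Ti in oxidation state +4, the complex ion is [Ti...].

[TiBrI2(OH)(PPh3)2]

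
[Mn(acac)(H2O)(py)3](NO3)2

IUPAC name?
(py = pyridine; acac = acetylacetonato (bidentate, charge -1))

The 2 nitrate counter-ions carry a total charge of -2, so each complex ion is 2+.
Ligand charges: 3×pyridine (neutral), 1×aqua (neutral), 1×acetylacetonato (-1 each); total -1. So Mn + (-1) = 2+, giving Mn = +3.
Ligands are named alphabetically: acetylacetonato before aqua before pyridine.

(acetylacetonato)aquatris(pyridine)manganese(III) nitrate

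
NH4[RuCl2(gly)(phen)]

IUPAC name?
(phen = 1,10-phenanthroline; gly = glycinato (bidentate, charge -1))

ammonium dichloro(glycinato)(1,10-phenanthroline)ruthenate(II)

The 1 ammonium counter-ion carries a total charge of +1, so each complex ion is 1−.
Ligand charges: 1×1,10-phenanthroline (neutral), 1×glycinato (-1 each), 2×chloro (-1 each); total -3. So Ru + (-3) = 1−, giving Ru = +2.
The complex ion is anionic, so ruthenium takes the -ate form ruthenate(II).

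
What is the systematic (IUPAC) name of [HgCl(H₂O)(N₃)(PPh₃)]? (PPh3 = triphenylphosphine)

There is no counter-ion, so the complex is neutral overall.
Ligand charges: 1×triphenylphosphine (neutral), 1×azido (-1 each), 1×chloro (-1 each), 1×aqua (neutral); total -2. So Hg + (-2) = 0, giving Hg = +2.
Ligands are named alphabetically: aqua before azido before chloro before triphenylphosphine.

aquaazidochloro(triphenylphosphine)mercury(II)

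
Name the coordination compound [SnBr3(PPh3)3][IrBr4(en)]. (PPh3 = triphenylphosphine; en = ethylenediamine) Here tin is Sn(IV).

tribromotris(triphenylphosphine)tin(IV) tetrabromo(ethylenediamine)iridate(III)

Both ions are complex: the cation is named first with the plain metal name, the anion second with the -ate form; each ion's ligands are alphabetised independently.
Sn is given as +4; the cation's ligand charges sum to -3, so the complex cation is 1+.
A 1:1 salt means the anion carries the equal and opposite charge, 1−.
Anion: ligand charges sum to -4; for the ion to be 1−, Ir = +3.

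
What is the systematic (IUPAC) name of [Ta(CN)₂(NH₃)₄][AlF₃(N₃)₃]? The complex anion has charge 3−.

The complex anion is given as 3−; its ligand charges sum to -6, so Al = +3.
A 1:1 salt means the cation carries the equal and opposite charge, 3+.
Cation: ligand charges sum to -2; for the ion to be 3+, Ta = +5.

tetraamminedicyanotantalum(V) triazidotrifluoroaluminate(III)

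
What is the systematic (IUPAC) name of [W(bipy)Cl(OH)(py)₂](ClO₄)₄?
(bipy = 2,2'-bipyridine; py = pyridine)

(2,2'-bipyridine)chlorohydroxobis(pyridine)tungsten(VI) perchlorate

The 4 perchlorate counter-ions carry a total charge of -4, so each complex ion is 4+.
Ligand charges: 1×2,2'-bipyridine (neutral), 2×pyridine (neutral), 1×chloro (-1 each), 1×hydroxo (-1 each); total -2. So W + (-2) = 4+, giving W = +6.
Ligands are named alphabetically: bipyridine before chloro before hydroxo before pyridine.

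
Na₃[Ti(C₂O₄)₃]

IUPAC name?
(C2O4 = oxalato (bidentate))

The 3 sodium counter-ions carry a total charge of +3, so each complex ion is 3−.
Ligand charges: 3×oxalato (-2 each); total -6. So Ti + (-6) = 3−, giving Ti = +3.
The complex ion is anionic, so titanium takes the -ate form titanate(III).

sodium trioxalatotitanate(III)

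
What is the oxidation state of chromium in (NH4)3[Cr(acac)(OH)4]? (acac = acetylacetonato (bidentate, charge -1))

3 ammonium outside the brackets (+1 each) → the complex ion is 3−.
Ligand charges: 4×OH = -4; 1×acac = -1; sum -5.
Cr + (-5) = 3− ⇒ Cr is +2.

+2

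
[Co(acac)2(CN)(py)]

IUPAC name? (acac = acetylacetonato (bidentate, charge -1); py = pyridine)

There is no counter-ion, so the complex is neutral overall.
Ligand charges: 1×cyano (-1 each), 2×acetylacetonato (-1 each), 1×pyridine (neutral); total -3. So Co + (-3) = 0, giving Co = +3.
Ligands are named alphabetically: acetylacetonato before cyano before pyridine.

bis(acetylacetonato)cyano(pyridine)cobalt(III)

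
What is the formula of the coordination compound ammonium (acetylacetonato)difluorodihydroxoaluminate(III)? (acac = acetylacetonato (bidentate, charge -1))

Ligands: 2 hydroxo (OH, -1), 2 fluoro (F, -1), 1 acetylacetonato (acac, -1). Ligand charge sum = -5.
With Al in oxidation state +3, the complex ion is [Al...]^2−.
Charge balance with ammonium (+1) requires 1 complex ion per 2 ammonium.

(NH4)2[Al(acac)F2(OH)2]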